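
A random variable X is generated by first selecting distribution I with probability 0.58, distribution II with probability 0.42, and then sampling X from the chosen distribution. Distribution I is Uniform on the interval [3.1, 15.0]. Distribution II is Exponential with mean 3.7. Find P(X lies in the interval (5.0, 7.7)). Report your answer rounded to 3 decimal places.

0.188

Conditional on each component, P(5.0 < X < 7.7): I: 0.226891; II: 0.134095.
By total probability, P(5.0 < X < 7.7) = 0.58·0.226891 + 0.42·0.134095 = 0.187917.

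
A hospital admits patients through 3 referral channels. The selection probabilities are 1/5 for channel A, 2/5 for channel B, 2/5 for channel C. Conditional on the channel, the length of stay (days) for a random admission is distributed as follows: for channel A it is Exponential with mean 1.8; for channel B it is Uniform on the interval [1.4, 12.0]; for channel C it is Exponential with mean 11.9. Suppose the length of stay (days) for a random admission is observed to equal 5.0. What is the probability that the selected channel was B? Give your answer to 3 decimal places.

Likelihoods f(5.0 | ·): A: 0.0345425; B: 0.0943396; C: 0.0552047.
Posterior ∝ prior × likelihood. Numerator for B: 0.4·0.0943396 = 0.0377358.
Normalizing constant: 0.2·0.0345425 + 0.4·0.0943396 + 0.4·0.0552047 = 0.0667262.
P(B | observation) = 0.0377358 / 0.0667262 = 0.565532.

0.566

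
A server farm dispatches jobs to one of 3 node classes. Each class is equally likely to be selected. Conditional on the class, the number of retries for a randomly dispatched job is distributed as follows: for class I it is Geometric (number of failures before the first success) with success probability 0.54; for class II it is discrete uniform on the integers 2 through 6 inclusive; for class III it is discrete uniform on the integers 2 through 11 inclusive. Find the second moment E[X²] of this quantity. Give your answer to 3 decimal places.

For each component E[X²] = Var + (mean)², giving I: 2.30316; II: 18; III: 50.5.
Overall E[X²] = 0.333333·2.30316 + 0.333333·18 + 0.333333·50.5 = 23.6011.

23.601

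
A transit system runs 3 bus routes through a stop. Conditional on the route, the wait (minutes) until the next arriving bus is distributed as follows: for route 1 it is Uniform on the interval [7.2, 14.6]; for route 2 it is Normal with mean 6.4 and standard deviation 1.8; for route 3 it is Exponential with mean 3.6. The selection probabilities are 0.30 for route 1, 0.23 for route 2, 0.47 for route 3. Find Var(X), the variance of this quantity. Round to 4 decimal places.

Per component, 1: μ=10.9, E[X²]=123.373; 2: μ=6.4, E[X²]=44.2; 3: μ=3.6, E[X²]=25.92.
E[X] = 0.3·10.9 + 0.23·6.4 + 0.47·3.6 = 6.434.
E[X²] = 0.3·123.373 + 0.23·44.2 + 0.47·25.92 = 59.3604.
Var(X) = E[X²] − (E[X])² = 59.3604 − 41.3964 = 17.964.

17.9640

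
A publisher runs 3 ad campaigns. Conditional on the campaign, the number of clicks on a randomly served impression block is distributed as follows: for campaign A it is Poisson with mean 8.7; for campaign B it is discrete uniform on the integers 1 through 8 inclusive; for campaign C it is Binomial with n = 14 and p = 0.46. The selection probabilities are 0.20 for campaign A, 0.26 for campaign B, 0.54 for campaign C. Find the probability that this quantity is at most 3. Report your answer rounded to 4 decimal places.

Conditional on each campaign, P(X ≤ 3): A: 0.0262032; B: 0.375; C: 0.0544926.
By total probability, P(X ≤ 3) = 0.2·0.0262032 + 0.26·0.375 + 0.54·0.0544926 = 0.132167.

0.1322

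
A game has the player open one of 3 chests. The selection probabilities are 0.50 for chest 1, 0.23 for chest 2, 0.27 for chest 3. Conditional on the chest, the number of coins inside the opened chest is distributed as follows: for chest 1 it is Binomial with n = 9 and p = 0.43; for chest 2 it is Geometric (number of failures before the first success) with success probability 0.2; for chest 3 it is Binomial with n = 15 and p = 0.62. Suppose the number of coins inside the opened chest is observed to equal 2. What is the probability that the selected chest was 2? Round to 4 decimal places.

0.3114

Likelihoods P(X=2 | ·): 1: 0.130126; 2: 0.128; 3: 0.000139046.
Posterior ∝ prior × likelihood. Numerator for 2: 0.23·0.128 = 0.02944.
Normalizing constant: 0.5·0.130126 + 0.23·0.128 + 0.27·0.000139046 = 0.0945404.
P(2 | observation) = 0.02944 / 0.0945404 = 0.311401.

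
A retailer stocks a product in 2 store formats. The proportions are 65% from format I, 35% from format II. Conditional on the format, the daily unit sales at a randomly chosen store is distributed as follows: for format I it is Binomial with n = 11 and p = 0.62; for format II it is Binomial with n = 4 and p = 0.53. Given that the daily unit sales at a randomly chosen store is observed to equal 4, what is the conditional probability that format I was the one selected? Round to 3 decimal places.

Likelihoods P(X=4 | ·): I: 0.0557912; II: 0.0789048.
Posterior ∝ prior × likelihood. Numerator for I: 0.65·0.0557912 = 0.0362643.
Normalizing constant: 0.65·0.0557912 + 0.35·0.0789048 = 0.063881.
P(I | observation) = 0.0362643 / 0.063881 = 0.567685.

0.568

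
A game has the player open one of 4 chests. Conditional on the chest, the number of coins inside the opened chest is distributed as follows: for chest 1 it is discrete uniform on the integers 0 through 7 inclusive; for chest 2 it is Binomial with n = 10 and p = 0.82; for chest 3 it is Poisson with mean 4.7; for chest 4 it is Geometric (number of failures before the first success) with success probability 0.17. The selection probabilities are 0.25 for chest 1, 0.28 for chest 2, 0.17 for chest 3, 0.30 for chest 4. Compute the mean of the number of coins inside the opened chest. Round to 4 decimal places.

5.4347

Component means — 1: 3.5; 2: 8.2; 3: 4.7; 4: 4.88235.
E[X] = 0.25·3.5 + 0.28·8.2 + 0.17·4.7 + 0.3·4.88235 = 5.43471.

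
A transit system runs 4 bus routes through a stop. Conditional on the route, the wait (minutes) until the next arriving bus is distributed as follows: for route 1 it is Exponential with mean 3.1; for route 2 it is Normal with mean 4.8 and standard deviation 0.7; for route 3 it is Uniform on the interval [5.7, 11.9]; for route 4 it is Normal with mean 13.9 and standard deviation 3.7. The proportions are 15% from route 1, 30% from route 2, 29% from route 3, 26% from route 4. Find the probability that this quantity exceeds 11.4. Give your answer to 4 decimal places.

0.2223

Conditional on each route, P(X > 11.4): 1: 0.0252882; 2: 0; 3: 0.0806452; 4: 0.750377.
By total probability, P(X > 11.4) = 0.15·0.0252882 + 0.3·0 + 0.29·0.0806452 + 0.26·0.750377 = 0.222278.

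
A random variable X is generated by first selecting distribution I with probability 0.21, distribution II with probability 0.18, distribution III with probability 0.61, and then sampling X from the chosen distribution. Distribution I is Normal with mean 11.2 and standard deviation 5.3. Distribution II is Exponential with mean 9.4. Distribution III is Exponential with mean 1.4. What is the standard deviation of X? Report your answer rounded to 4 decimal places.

6.5155

Per component, I: μ=11.2, E[X²]=153.53; II: μ=9.4, E[X²]=176.72; III: μ=1.4, E[X²]=3.92.
E[X] = 0.21·11.2 + 0.18·9.4 + 0.61·1.4 = 4.898.
E[X²] = 0.21·153.53 + 0.18·176.72 + 0.61·3.92 = 66.4421.
Var(X) = E[X²] − (E[X])² = 66.4421 − 23.9904 = 42.4517.
SD(X) = √42.4517 = 6.5155.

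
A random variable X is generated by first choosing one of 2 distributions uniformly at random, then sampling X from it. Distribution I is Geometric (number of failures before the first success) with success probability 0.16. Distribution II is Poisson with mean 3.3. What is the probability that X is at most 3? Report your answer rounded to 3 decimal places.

0.541

Conditional on each component, P(X ≤ 3): I: 0.502129; II: 0.580338.
By total probability, P(X ≤ 3) = 0.5·0.502129 + 0.5·0.580338 = 0.541233.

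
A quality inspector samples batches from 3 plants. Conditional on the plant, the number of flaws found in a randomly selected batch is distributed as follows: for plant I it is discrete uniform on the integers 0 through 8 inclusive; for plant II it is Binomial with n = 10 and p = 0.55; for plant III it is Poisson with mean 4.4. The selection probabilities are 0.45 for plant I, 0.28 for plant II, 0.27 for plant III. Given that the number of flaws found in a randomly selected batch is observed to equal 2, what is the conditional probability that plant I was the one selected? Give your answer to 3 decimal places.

Likelihoods P(X=2 | ·): I: 0.111111; II: 0.0228896; III: 0.118845.
Posterior ∝ prior × likelihood. Numerator for I: 0.45·0.111111 = 0.05.
Normalizing constant: 0.45·0.111111 + 0.28·0.0228896 + 0.27·0.118845 = 0.0884971.
P(I | observation) = 0.05 / 0.0884971 = 0.56499.

0.565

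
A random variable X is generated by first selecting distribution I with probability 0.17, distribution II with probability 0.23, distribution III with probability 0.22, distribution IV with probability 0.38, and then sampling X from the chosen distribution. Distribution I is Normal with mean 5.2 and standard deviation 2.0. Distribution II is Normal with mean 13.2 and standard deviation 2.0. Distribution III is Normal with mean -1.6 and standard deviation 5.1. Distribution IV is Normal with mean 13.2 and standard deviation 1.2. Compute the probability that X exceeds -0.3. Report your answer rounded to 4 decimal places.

0.8674

Conditional on each component, P(X > -0.3): I: 0.99702; II: 1; III: 0.399399; IV: 1.
By total probability, P(X > -0.3) = 0.17·0.99702 + 0.23·1 + 0.22·0.399399 + 0.38·1 = 0.867361.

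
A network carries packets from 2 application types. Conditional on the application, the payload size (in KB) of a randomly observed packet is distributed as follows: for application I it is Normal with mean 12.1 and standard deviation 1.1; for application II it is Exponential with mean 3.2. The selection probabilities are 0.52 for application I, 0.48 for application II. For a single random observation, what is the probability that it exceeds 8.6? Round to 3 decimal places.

0.552

Conditional on each application, P(X > 8.6): I: 0.999268; II: 0.0680509.
By total probability, P(X > 8.6) = 0.52·0.999268 + 0.48·0.0680509 = 0.552284.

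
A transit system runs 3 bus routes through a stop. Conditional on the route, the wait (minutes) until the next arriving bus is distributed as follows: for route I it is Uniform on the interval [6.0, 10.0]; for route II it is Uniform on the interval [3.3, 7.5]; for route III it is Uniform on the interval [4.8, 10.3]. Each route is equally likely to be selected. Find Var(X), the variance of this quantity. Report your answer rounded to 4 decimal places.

Per component, I: μ=8, E[X²]=65.3333; II: μ=5.4, E[X²]=30.63; III: μ=7.55, E[X²]=59.5233.
E[X] = 0.333333·8 + 0.333333·5.4 + 0.333333·7.55 = 6.98333.
E[X²] = 0.333333·65.3333 + 0.333333·30.63 + 0.333333·59.5233 = 51.8289.
Var(X) = E[X²] − (E[X])² = 51.8289 − 48.7669 = 3.06194.

3.0619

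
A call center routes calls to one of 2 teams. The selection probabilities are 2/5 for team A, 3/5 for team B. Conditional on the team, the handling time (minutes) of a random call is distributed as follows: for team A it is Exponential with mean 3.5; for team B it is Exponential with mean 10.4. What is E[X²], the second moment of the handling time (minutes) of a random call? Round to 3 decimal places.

For each component E[X²] = Var + (mean)², giving A: 24.5; B: 216.32.
Overall E[X²] = 0.4·24.5 + 0.6·216.32 = 139.592.

139.592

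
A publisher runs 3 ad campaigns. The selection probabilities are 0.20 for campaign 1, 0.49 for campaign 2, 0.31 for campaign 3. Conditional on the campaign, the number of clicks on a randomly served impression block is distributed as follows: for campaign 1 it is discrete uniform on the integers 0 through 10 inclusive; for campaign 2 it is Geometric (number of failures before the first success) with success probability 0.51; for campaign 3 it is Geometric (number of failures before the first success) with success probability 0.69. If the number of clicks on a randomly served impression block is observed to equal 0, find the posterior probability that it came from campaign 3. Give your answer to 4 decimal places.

Likelihoods P(X=0 | ·): 1: 0.0909091; 2: 0.51; 3: 0.69.
Posterior ∝ prior × likelihood. Numerator for 3: 0.31·0.69 = 0.2139.
Normalizing constant: 0.2·0.0909091 + 0.49·0.51 + 0.31·0.69 = 0.481982.
P(3 | observation) = 0.2139 / 0.481982 = 0.443793.

0.4438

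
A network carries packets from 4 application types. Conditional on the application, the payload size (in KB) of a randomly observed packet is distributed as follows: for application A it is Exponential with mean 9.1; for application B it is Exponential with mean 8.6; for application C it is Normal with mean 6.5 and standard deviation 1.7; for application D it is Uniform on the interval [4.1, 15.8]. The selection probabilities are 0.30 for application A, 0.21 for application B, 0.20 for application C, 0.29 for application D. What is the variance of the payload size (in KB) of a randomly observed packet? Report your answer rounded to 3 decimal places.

Per component, A: μ=9.1, E[X²]=165.62; B: μ=8.6, E[X²]=147.92; C: μ=6.5, E[X²]=45.14; D: μ=9.95, E[X²]=110.41.
E[X] = 0.3·9.1 + 0.21·8.6 + 0.2·6.5 + 0.29·9.95 = 8.7215.
E[X²] = 0.3·165.62 + 0.21·147.92 + 0.2·45.14 + 0.29·110.41 = 121.796.
Var(X) = E[X²] − (E[X])² = 121.796 − 76.0646 = 45.7315.

45.732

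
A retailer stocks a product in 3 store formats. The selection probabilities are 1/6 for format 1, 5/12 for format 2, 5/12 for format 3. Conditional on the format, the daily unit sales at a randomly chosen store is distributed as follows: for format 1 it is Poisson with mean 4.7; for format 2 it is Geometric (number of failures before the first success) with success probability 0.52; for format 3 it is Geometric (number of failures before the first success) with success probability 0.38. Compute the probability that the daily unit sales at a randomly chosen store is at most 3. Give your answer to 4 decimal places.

Conditional on each format, P(X ≤ 3): 1: 0.309684; 2: 0.946916; 3: 0.852237.
By total probability, P(X ≤ 3) = 0.166667·0.309684 + 0.416667·0.946916 + 0.416667·0.852237 = 0.801261.

0.8013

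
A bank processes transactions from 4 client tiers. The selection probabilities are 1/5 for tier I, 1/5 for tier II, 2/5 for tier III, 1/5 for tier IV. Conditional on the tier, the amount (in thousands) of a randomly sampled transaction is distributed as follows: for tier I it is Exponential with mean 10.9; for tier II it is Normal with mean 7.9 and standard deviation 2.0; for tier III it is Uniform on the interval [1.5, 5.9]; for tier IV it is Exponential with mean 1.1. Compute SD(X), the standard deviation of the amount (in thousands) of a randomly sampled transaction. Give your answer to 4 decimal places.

Per component, I: μ=10.9, E[X²]=237.62; II: μ=7.9, E[X²]=66.41; III: μ=3.7, E[X²]=15.3033; IV: μ=1.1, E[X²]=2.42.
E[X] = 0.2·10.9 + 0.2·7.9 + 0.4·3.7 + 0.2·1.1 = 5.46.
E[X²] = 0.2·237.62 + 0.2·66.41 + 0.4·15.3033 + 0.2·2.42 = 67.4113.
Var(X) = E[X²] − (E[X])² = 67.4113 − 29.8116 = 37.5997.
SD(X) = √37.5997 = 6.13186.

6.1319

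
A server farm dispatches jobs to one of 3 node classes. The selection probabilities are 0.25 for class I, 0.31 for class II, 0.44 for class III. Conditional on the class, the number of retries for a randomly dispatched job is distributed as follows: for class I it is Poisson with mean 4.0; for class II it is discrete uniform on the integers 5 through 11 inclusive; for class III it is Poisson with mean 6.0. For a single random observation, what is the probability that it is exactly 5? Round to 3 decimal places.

0.154

Conditional on each class, P(X = 5): I: 0.156293; II: 0.142857; III: 0.160623.
By total probability, P(X = 5) = 0.25·0.156293 + 0.31·0.142857 + 0.44·0.160623 = 0.154033.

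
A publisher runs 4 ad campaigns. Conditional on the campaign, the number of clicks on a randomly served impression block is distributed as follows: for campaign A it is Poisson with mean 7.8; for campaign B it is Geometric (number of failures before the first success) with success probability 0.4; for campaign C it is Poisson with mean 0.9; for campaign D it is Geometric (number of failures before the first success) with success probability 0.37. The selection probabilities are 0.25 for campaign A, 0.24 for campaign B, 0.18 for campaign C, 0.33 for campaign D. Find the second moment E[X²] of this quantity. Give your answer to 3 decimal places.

For each component E[X²] = Var + (mean)², giving A: 68.64; B: 6; C: 1.71; D: 7.5011.
Overall E[X²] = 0.25·68.64 + 0.24·6 + 0.18·1.71 + 0.33·7.5011 = 21.3832.

21.383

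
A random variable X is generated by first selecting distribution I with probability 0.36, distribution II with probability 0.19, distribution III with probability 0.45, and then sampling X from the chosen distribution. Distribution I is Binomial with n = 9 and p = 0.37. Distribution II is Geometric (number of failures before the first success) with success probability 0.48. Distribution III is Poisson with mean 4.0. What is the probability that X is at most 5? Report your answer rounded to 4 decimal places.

0.8745

Conditional on each component, P(X ≤ 5): I: 0.930424; II: 0.980229; III: 0.78513.
By total probability, P(X ≤ 5) = 0.36·0.930424 + 0.19·0.980229 + 0.45·0.78513 = 0.874505.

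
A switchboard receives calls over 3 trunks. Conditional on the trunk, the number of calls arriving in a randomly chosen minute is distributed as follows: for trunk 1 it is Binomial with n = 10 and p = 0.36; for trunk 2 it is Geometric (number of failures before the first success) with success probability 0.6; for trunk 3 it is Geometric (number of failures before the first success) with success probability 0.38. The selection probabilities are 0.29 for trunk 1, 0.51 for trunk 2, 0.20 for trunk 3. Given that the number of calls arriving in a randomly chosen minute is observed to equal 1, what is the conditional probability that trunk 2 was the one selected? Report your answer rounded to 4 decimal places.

Likelihoods P(X=1 | ·): 1: 0.0648518; 2: 0.24; 3: 0.2356.
Posterior ∝ prior × likelihood. Numerator for 2: 0.51·0.24 = 0.1224.
Normalizing constant: 0.29·0.0648518 + 0.51·0.24 + 0.2·0.2356 = 0.188327.
P(2 | observation) = 0.1224 / 0.188327 = 0.649933.

0.6499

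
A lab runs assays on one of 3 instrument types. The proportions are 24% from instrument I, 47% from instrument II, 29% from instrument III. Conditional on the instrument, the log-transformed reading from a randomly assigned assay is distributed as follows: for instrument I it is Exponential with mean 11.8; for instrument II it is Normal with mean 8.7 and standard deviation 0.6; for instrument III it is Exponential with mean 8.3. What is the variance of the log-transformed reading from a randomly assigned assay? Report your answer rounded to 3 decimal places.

Per component, I: μ=11.8, E[X²]=278.48; II: μ=8.7, E[X²]=76.05; III: μ=8.3, E[X²]=137.78.
E[X] = 0.24·11.8 + 0.47·8.7 + 0.29·8.3 = 9.328.
E[X²] = 0.24·278.48 + 0.47·76.05 + 0.29·137.78 = 142.535.
Var(X) = E[X²] − (E[X])² = 142.535 − 87.0116 = 55.5233.

55.523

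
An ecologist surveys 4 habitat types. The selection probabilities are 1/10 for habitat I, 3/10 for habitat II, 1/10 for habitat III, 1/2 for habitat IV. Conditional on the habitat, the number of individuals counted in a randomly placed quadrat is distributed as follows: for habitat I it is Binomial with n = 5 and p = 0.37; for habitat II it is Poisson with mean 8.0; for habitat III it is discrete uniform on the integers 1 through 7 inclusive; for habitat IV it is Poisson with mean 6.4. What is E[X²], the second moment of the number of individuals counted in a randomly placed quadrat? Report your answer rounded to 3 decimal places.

47.739

For each component E[X²] = Var + (mean)², giving I: 4.588; II: 72; III: 20; IV: 47.36.
Overall E[X²] = 0.1·4.588 + 0.3·72 + 0.1·20 + 0.5·47.36 = 47.7388.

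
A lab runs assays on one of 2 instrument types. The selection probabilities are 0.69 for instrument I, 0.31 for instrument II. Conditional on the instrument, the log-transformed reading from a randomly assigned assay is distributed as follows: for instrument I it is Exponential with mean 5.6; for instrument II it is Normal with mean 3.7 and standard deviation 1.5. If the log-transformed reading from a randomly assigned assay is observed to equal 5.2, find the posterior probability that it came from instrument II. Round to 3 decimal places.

0.507

Likelihoods f(5.2 | ·): I: 0.0705567; II: 0.161314.
Posterior ∝ prior × likelihood. Numerator for II: 0.31·0.161314 = 0.0500073.
Normalizing constant: 0.69·0.0705567 + 0.31·0.161314 = 0.0986914.
P(II | observation) = 0.0500073 / 0.0986914 = 0.506703.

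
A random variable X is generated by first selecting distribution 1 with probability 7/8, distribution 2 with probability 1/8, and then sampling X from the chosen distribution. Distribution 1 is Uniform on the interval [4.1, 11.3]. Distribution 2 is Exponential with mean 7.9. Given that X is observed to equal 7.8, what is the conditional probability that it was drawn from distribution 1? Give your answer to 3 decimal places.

0.954

Likelihoods f(7.8 | ·): 1: 0.138889; 2: 0.0471602.
Posterior ∝ prior × likelihood. Numerator for 1: 0.875·0.138889 = 0.121528.
Normalizing constant: 0.875·0.138889 + 0.125·0.0471602 = 0.127423.
P(1 | observation) = 0.121528 / 0.127423 = 0.953736.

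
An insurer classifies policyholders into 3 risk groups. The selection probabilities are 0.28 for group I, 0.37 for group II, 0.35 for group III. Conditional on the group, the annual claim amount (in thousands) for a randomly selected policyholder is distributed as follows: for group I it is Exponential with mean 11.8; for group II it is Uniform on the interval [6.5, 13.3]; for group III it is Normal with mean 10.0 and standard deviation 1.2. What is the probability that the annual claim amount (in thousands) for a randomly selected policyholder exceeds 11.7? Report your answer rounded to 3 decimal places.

0.218

Conditional on each group, P(X > 11.7): I: 0.37101; II: 0.235294; III: 0.0782902.
By total probability, P(X > 11.7) = 0.28·0.37101 + 0.37·0.235294 + 0.35·0.0782902 = 0.218343.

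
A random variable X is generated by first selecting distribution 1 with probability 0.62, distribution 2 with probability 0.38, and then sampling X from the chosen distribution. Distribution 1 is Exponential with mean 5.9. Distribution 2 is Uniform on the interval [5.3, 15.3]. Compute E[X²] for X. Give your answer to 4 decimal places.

86.6453

For each component E[X²] = Var + (mean)², giving 1: 69.62; 2: 114.423.
Overall E[X²] = 0.62·69.62 + 0.38·114.423 = 86.6453.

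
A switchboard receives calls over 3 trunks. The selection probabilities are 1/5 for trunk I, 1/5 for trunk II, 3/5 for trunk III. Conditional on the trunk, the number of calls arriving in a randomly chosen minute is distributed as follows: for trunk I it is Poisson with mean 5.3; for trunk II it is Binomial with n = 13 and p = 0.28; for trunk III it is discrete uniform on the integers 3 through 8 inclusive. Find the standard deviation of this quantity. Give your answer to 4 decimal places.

1.9658

Per component, I: μ=5.3, E[X²]=33.39; II: μ=3.64, E[X²]=15.8704; III: μ=5.5, E[X²]=33.1667.
E[X] = 0.2·5.3 + 0.2·3.64 + 0.6·5.5 = 5.088.
E[X²] = 0.2·33.39 + 0.2·15.8704 + 0.6·33.1667 = 29.7521.
Var(X) = E[X²] − (E[X])² = 29.7521 − 25.8877 = 3.86434.
SD(X) = √3.86434 = 1.96579.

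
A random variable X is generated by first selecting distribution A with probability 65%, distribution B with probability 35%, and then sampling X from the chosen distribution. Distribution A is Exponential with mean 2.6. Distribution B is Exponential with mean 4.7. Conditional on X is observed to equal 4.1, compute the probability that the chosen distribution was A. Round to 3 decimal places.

Likelihoods f(4.1 | ·): A: 0.0794653; B: 0.0889302.
Posterior ∝ prior × likelihood. Numerator for A: 0.65·0.0794653 = 0.0516525.
Normalizing constant: 0.65·0.0794653 + 0.35·0.0889302 = 0.082778.
P(A | observation) = 0.0516525 / 0.082778 = 0.623987.

0.624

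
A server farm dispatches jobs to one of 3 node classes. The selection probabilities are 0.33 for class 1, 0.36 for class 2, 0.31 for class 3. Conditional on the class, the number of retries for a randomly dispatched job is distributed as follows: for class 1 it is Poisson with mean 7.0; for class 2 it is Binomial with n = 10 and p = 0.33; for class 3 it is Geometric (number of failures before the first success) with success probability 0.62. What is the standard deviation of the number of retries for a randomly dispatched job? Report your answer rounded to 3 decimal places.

3.165

Per component, 1: μ=7, E[X²]=56; 2: μ=3.3, E[X²]=13.101; 3: μ=0.612903, E[X²]=1.3642.
E[X] = 0.33·7 + 0.36·3.3 + 0.31·0.612903 = 3.688.
E[X²] = 0.33·56 + 0.36·13.101 + 0.31·1.3642 = 23.6193.
Var(X) = E[X²] − (E[X])² = 23.6193 − 13.6013 = 10.0179.
SD(X) = √10.0179 = 3.16511.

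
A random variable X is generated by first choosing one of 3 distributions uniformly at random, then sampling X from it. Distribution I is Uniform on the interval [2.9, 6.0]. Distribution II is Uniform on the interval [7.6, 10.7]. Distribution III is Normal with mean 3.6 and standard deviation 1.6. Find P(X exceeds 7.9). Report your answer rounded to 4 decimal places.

0.3023

Conditional on each component, P(X > 7.9): I: 0; II: 0.903226; III: 0.00359946.
By total probability, P(X > 7.9) = 0.333333·0 + 0.333333·0.903226 + 0.333333·0.00359946 = 0.302275.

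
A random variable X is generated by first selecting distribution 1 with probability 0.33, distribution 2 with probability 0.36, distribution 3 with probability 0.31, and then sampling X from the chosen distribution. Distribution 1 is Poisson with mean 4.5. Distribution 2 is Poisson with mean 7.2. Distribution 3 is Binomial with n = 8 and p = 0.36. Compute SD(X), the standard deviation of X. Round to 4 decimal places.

2.8046

Per component, 1: μ=4.5, E[X²]=24.75; 2: μ=7.2, E[X²]=59.04; 3: μ=2.88, E[X²]=10.1376.
E[X] = 0.33·4.5 + 0.36·7.2 + 0.31·2.88 = 4.9698.
E[X²] = 0.33·24.75 + 0.36·59.04 + 0.31·10.1376 = 32.5646.
Var(X) = E[X²] − (E[X])² = 32.5646 − 24.6989 = 7.86564.
SD(X) = √7.86564 = 2.80458.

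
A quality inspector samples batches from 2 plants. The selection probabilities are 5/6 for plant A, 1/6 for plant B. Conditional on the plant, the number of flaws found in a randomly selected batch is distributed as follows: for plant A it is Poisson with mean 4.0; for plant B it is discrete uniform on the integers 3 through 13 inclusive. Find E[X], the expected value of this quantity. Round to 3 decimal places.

Component means — A: 4; B: 8.
E[X] = 0.833333·4 + 0.166667·8 = 4.66667.

4.667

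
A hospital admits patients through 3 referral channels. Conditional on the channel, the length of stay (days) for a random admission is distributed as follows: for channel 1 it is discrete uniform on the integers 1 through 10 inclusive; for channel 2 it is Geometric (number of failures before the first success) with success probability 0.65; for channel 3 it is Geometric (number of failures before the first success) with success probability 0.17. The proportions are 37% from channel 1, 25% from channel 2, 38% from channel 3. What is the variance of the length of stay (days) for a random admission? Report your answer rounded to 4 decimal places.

Per component, 1: μ=5.5, E[X²]=38.5; 2: μ=0.538462, E[X²]=1.11834; 3: μ=4.88235, E[X²]=52.5571.
E[X] = 0.37·5.5 + 0.25·0.538462 + 0.38·4.88235 = 4.02491.
E[X²] = 0.37·38.5 + 0.25·1.11834 + 0.38·52.5571 = 34.4963.
Var(X) = E[X²] − (E[X])² = 34.4963 − 16.1999 = 18.2964.

18.2964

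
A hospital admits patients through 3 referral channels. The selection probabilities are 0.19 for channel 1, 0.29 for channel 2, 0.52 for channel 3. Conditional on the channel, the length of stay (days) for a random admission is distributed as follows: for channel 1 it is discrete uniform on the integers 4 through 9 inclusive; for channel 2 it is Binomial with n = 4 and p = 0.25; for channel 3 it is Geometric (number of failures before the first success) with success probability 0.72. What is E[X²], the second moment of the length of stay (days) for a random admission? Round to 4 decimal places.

9.4487

For each component E[X²] = Var + (mean)², giving 1: 45.1667; 2: 1.75; 3: 0.691358.
Overall E[X²] = 0.19·45.1667 + 0.29·1.75 + 0.52·0.691358 = 9.44867.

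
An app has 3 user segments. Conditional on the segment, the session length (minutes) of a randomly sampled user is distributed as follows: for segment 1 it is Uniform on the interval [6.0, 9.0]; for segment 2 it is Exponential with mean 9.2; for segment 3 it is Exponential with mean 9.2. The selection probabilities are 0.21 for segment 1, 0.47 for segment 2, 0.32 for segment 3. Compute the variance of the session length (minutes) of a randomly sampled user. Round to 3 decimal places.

Per component, 1: μ=7.5, E[X²]=57; 2: μ=9.2, E[X²]=169.28; 3: μ=9.2, E[X²]=169.28.
E[X] = 0.21·7.5 + 0.47·9.2 + 0.32·9.2 = 8.843.
E[X²] = 0.21·57 + 0.47·169.28 + 0.32·169.28 = 145.701.
Var(X) = E[X²] − (E[X])² = 145.701 − 78.1986 = 67.5026.

67.503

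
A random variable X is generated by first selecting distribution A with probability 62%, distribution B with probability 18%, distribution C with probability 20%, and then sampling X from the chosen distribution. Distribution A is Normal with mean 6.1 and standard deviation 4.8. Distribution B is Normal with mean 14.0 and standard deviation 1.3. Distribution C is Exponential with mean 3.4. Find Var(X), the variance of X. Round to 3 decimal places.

Per component, A: μ=6.1, E[X²]=60.25; B: μ=14, E[X²]=197.69; C: μ=3.4, E[X²]=23.12.
E[X] = 0.62·6.1 + 0.18·14 + 0.2·3.4 = 6.982.
E[X²] = 0.62·60.25 + 0.18·197.69 + 0.2·23.12 = 77.5632.
Var(X) = E[X²] − (E[X])² = 77.5632 − 48.7483 = 28.8149.

28.815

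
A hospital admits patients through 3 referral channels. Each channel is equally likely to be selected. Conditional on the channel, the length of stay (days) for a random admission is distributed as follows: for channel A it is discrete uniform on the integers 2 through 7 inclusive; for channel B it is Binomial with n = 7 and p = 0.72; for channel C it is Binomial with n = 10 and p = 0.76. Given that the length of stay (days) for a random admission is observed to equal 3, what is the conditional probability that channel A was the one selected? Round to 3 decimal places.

Likelihoods P(X=3 | ·): A: 0.166667; B: 0.0802967; C: 0.00241602.
Posterior ∝ prior × likelihood. Numerator for A: 0.333333·0.166667 = 0.0555556.
Normalizing constant: 0.333333·0.166667 + 0.333333·0.0802967 + 0.333333·0.00241602 = 0.0831265.
P(A | observation) = 0.0555556 / 0.0831265 = 0.668326.

0.668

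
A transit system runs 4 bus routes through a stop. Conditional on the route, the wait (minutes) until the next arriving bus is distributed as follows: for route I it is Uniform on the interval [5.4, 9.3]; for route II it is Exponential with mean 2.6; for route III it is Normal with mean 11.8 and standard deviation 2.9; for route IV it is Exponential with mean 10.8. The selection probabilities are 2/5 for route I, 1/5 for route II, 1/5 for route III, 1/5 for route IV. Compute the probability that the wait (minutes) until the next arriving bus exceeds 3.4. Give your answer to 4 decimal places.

0.7997

Conditional on each route, P(X > 3.4): I: 1; II: 0.270443; III: 0.998114; IV: 0.729924.
By total probability, P(X > 3.4) = 0.4·1 + 0.2·0.270443 + 0.2·0.998114 + 0.2·0.729924 = 0.799696.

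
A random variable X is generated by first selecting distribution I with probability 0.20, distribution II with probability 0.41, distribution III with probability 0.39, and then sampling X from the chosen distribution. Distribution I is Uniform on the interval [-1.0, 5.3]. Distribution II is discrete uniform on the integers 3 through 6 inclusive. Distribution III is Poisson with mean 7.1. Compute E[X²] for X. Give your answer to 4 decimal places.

32.8299

For each component E[X²] = Var + (mean)², giving I: 7.93; II: 21.5; III: 57.51.
Overall E[X²] = 0.2·7.93 + 0.41·21.5 + 0.39·57.51 = 32.8299.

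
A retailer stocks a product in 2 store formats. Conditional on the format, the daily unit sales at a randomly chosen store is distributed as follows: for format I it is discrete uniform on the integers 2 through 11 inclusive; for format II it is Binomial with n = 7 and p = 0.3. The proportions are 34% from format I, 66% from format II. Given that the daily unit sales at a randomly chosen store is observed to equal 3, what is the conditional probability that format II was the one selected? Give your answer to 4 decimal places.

Likelihoods P(X=3 | ·): I: 0.1; II: 0.226894.
Posterior ∝ prior × likelihood. Numerator for II: 0.66·0.226894 = 0.14975.
Normalizing constant: 0.34·0.1 + 0.66·0.226894 = 0.18375.
P(II | observation) = 0.14975 / 0.18375 = 0.814966.

0.8150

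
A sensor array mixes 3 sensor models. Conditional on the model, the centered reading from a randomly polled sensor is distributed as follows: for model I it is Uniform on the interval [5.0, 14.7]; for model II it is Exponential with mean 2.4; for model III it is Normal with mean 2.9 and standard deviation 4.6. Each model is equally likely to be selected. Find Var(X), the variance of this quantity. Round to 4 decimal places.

23.1486

Per component, I: μ=9.85, E[X²]=104.863; II: μ=2.4, E[X²]=11.52; III: μ=2.9, E[X²]=29.57.
E[X] = 0.333333·9.85 + 0.333333·2.4 + 0.333333·2.9 = 5.05.
E[X²] = 0.333333·104.863 + 0.333333·11.52 + 0.333333·29.57 = 48.6511.
Var(X) = E[X²] − (E[X])² = 48.6511 − 25.5025 = 23.1486.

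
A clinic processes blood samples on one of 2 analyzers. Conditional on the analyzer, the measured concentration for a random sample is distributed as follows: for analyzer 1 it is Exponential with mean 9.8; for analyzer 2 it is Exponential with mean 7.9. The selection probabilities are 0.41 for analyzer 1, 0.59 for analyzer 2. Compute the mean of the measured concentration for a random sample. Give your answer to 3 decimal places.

Component means — 1: 9.8; 2: 7.9.
E[X] = 0.41·9.8 + 0.59·7.9 = 8.679.

8.679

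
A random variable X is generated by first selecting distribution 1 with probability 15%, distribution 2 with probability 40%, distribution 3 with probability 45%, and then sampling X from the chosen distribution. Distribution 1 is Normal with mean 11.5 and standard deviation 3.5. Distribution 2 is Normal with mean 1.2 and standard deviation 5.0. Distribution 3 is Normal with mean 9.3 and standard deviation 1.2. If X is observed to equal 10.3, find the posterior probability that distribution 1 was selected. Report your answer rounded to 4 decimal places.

0.1260

Likelihoods f(10.3 | ·): 1: 0.107477; 2: 0.0152287; 3: 0.234927.
Posterior ∝ prior × likelihood. Numerator for 1: 0.15·0.107477 = 0.0161216.
Normalizing constant: 0.15·0.107477 + 0.4·0.0152287 + 0.45·0.234927 = 0.12793.
P(1 | observation) = 0.0161216 / 0.12793 = 0.126019.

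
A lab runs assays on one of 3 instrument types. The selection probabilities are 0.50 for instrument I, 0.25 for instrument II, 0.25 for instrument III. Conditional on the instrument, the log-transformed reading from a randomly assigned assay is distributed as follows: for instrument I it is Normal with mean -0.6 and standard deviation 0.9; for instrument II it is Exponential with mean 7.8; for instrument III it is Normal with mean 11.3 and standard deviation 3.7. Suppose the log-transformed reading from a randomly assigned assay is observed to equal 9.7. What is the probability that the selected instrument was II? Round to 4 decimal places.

0.2735

Likelihoods f(9.7 | ·): I: 1.60598e-29; II: 0.0369676; III: 0.0981979.
Posterior ∝ prior × likelihood. Numerator for II: 0.25·0.0369676 = 0.0092419.
Normalizing constant: 0.5·1.60598e-29 + 0.25·0.0369676 + 0.25·0.0981979 = 0.0337914.
P(II | observation) = 0.0092419 / 0.0337914 = 0.273499.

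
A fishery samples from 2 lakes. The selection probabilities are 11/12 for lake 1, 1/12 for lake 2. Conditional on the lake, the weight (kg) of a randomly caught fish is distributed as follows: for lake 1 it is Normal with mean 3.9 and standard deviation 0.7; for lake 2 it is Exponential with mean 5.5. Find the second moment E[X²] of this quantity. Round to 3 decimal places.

For each component E[X²] = Var + (mean)², giving 1: 15.7; 2: 60.5.
Overall E[X²] = 0.916667·15.7 + 0.0833333·60.5 = 19.4333.

19.433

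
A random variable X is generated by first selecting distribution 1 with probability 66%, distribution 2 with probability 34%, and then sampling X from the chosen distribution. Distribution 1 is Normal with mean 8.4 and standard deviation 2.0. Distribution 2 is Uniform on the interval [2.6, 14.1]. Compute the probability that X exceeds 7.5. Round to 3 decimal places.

0.640

Conditional on each component, P(X > 7.5): 1: 0.673645; 2: 0.573913.
By total probability, P(X > 7.5) = 0.66·0.673645 + 0.34·0.573913 = 0.639736.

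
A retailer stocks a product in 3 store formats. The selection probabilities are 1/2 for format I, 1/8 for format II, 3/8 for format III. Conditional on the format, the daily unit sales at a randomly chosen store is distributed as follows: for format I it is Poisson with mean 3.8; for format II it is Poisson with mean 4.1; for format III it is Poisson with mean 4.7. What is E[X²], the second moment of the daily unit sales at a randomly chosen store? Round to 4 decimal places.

21.7800

For each component E[X²] = Var + (mean)², giving I: 18.24; II: 20.91; III: 26.79.
Overall E[X²] = 0.5·18.24 + 0.125·20.91 + 0.375·26.79 = 21.78.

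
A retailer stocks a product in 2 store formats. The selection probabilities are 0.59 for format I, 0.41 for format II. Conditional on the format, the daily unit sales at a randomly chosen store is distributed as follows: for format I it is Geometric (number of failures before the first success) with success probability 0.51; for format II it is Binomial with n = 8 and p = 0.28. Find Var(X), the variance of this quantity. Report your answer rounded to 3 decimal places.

Per component, I: μ=0.960784, E[X²]=2.807; II: μ=2.24, E[X²]=6.6304.
E[X] = 0.59·0.960784 + 0.41·2.24 = 1.48526.
E[X²] = 0.59·2.807 + 0.41·6.6304 = 4.37459.
Var(X) = E[X²] − (E[X])² = 4.37459 − 2.20601 = 2.16859.

2.169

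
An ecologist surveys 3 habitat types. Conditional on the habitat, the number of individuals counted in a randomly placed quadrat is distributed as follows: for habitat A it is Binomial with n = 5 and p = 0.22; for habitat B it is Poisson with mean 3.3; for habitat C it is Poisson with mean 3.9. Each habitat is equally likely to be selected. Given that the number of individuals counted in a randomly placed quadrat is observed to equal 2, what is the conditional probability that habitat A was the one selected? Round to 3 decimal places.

0.393

Likelihoods P(X=2 | ·): A: 0.229683; B: 0.200829; C: 0.15394.
Posterior ∝ prior × likelihood. Numerator for A: 0.333333·0.229683 = 0.0765611.
Normalizing constant: 0.333333·0.229683 + 0.333333·0.200829 + 0.333333·0.15394 = 0.194817.
P(A | observation) = 0.0765611 / 0.194817 = 0.392989.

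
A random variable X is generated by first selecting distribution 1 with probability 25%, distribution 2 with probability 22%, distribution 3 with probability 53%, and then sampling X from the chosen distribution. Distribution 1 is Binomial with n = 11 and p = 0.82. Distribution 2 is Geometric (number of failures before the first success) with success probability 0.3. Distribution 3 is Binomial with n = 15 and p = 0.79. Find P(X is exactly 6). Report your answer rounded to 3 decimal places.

0.015

Conditional on each component, P(X = 6): 1: 0.0265392; 2: 0.0352947; 3: 0.000966363.
By total probability, P(X = 6) = 0.25·0.0265392 + 0.22·0.0352947 + 0.53·0.000966363 = 0.0149118.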